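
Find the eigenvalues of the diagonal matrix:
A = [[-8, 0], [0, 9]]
λ₁ = -8, λ₂ = 9

The characteristic polynomial of A is det(A - λI) = (-8 - λ)(9 - λ) = 0.
The roots are λ = -8 and λ = 9, so the eigenvalues are the diagonal entries.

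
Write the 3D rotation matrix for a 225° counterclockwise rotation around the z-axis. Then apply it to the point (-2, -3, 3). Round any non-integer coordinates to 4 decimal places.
R = [[-√2/2, √2/2, 0], [-√2/2, -√2/2, 0], [0, 0, 1]]; R·(-2, -3, 3) = (-0.7071, 3.5355, 3.0000)

Rotation matrix for 225° around z-axis:
cos(225°) = -√2/2, sin(225°) = -√2/2
R = [[-√2/2, √2/2, 0], [-√2/2, -√2/2, 0], [0, 0, 1]]
Apply to (-2, -3, 3): R·[-2, -3, 3]ᵀ = (-0.7071, 3.5355, 3.0000)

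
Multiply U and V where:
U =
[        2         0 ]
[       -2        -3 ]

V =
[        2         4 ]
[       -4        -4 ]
UV =
[        4         8 ]
[        8         4 ]

Matrix multiplication: (UV)[i][j] = sum over k of U[i][k] * V[k][j].
  (UV)[0][0] = (2)*(2) + (0)*(-4) = 4
  (UV)[0][1] = (2)*(4) + (0)*(-4) = 8
  (UV)[1][0] = (-2)*(2) + (-3)*(-4) = 8
  (UV)[1][1] = (-2)*(4) + (-3)*(-4) = 4
UV =
[        4         8 ]
[        8         4 ]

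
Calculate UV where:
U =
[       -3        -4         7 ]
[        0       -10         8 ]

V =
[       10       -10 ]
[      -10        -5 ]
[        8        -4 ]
UV =
[       66        22 ]
[      164        18 ]

Matrix multiplication: (UV)[i][j] = sum over k of U[i][k] * V[k][j].
  (UV)[0][0] = (-3)*(10) + (-4)*(-10) + (7)*(8) = 66
  (UV)[0][1] = (-3)*(-10) + (-4)*(-5) + (7)*(-4) = 22
  (UV)[1][0] = (0)*(10) + (-10)*(-10) + (8)*(8) = 164
  (UV)[1][1] = (0)*(-10) + (-10)*(-5) + (8)*(-4) = 18
UV =
[       66        22 ]
[      164        18 ]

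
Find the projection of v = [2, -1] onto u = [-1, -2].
[0, 0]

The projection of v onto u is proj_u(v) = ((v·u) / (u·u)) · u.
v·u = (2)*(-1) + (-1)*(-2) = 0.
u·u = (-1)*(-1) + (-2)*(-2) = 5.
coefficient = 0 / 5 = 0.
proj_u(v) = 0 · [-1, -2] = [0, 0].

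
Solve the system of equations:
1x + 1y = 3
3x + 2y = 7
x = 1, y = 2

Use elimination (row reduction):
Equation 1: 1x + 1y = 3.
Equation 2: 3x + 2y = 7.
Multiply Eq1 by 3 and Eq2 by 1: 3x + 3y = 9;  3x + 2y = 7.
Subtract: (-1)y = -2, so y = 2.
Back-substitute into Eq1: 1x + 1*(2) = 3, so x = 1.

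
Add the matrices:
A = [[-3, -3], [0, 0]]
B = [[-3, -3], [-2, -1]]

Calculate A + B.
[[-6, -6], [-2, -1]]

Add corresponding elements:
(-3)+(-3)=-6
(-3)+(-3)=-6
(0)+(-2)=-2
(0)+(-1)=-1
A + B = [[-6, -6], [-2, -1]]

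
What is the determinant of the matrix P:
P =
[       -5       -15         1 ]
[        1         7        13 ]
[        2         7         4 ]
det(P) = -22

Expand along row 0 (cofactor expansion): det(P) = a*(e*i - f*h) - b*(d*i - f*g) + c*(d*h - e*g), where the 3×3 is [[a, b, c], [d, e, f], [g, h, i]].
Minor M_00 = (7)*(4) - (13)*(7) = 28 - 91 = -63.
Minor M_01 = (1)*(4) - (13)*(2) = 4 - 26 = -22.
Minor M_02 = (1)*(7) - (7)*(2) = 7 - 14 = -7.
det(P) = (-5)*(-63) - (-15)*(-22) + (1)*(-7) = 315 - 330 - 7 = -22.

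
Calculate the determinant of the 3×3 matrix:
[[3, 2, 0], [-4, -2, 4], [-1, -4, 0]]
40

Expansion along first row:
det = 3·det([[-2,4],[-4,0]]) - 2·det([[-4,4],[-1,0]]) + 0·det([[-4,-2],[-1,-4]])
    = 3·(-2·0 - 4·-4) - 2·(-4·0 - 4·-1) + 0·(-4·-4 - -2·-1)
    = 3·16 - 2·4 + 0·14
    = 48 + -8 + 0 = 40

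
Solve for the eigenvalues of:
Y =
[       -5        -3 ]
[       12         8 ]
λ = -1, 4

Solve det(Y - λI) = 0. For a 2×2 matrix the characteristic equation is λ² - (trace)λ + det = 0.
trace(Y) = a + d = -5 + 8 = 3.
det(Y) = a*d - b*c = (-5)*(8) - (-3)*(12) = -40 + 36 = -4.
Characteristic equation: λ² - (3)λ + (-4) = 0.
Discriminant = (3)² - 4*(-4) = 9 + 16 = 25.
λ = (3 ± √25) / 2 = (3 ± 5) / 2 = -1, 4.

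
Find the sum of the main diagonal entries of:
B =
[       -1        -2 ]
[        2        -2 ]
tr(B) = -1 - 2 = -3

The trace of a square matrix is the sum of its diagonal entries.
Diagonal entries of B: B[0][0] = -1, B[1][1] = -2.
tr(B) = -1 - 2 = -3.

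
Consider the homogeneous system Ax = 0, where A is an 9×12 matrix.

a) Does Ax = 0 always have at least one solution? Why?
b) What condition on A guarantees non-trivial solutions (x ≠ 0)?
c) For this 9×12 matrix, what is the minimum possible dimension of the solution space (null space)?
a) Yes, x = 0 is always a solution. b) When A has linearly dependent columns (rank < n). c) Minimum nullity = 3.

a) x = 0 satisfies A·0 = 0, so the zero vector is always a solution.
b) Non-trivial solutions exist iff the columns of A are linearly dependent, equivalently rank(A) < n (the number of columns).
c) By rank-nullity, rank(A) + nullity(A) = n = 12. Since A has only 9 rows, rank(A) ≤ 9, so nullity(A) ≥ 12 - 9 = 3.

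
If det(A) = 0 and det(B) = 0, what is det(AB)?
0

Use the multiplicative property of determinants: det(AB) = det(A)*det(B).
det(AB) = (0)*(0) = 0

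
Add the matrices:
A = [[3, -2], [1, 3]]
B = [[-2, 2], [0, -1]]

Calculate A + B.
[[1, 0], [1, 2]]

Add corresponding elements:
(3)+(-2)=1
(-2)+(2)=0
(1)+(0)=1
(3)+(-1)=2
A + B = [[1, 0], [1, 2]]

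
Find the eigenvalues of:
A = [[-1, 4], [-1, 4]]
λ = 0, 3

Solve det(A - λI) = 0. For a 2×2 matrix this is λ² - (trace)λ + det = 0.
trace(A) = -1 + 4 = 3.
det(A) = (-1)*(4) - (4)*(-1) = -4 + 4 = 0.
Characteristic equation: λ² - (3)λ + (0) = 0.
Discriminant: (3)² - 4*(0) = 9 - 0 = 9.
Roots: λ = (3 ± √9) / 2 = 0, 3.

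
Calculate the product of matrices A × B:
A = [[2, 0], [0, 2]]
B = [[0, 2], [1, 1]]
[[0, 4], [2, 2]]

Matrix multiplication:
C[0][0] = 2×0 + 0×1 = 0
C[0][1] = 2×2 + 0×1 = 4
C[1][0] = 0×0 + 2×1 = 2
C[1][1] = 0×2 + 2×1 = 2
Result: [[0, 4], [2, 2]]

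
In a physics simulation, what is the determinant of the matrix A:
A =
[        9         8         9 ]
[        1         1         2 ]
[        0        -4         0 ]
det(A) = 36

Expand along row 0 (cofactor expansion): det(A) = a*(e*i - f*h) - b*(d*i - f*g) + c*(d*h - e*g), where the 3×3 is [[a, b, c], [d, e, f], [g, h, i]].
Minor M_00 = (1)*(0) - (2)*(-4) = 0 + 8 = 8.
Minor M_01 = (1)*(0) - (2)*(0) = 0 - 0 = 0.
Minor M_02 = (1)*(-4) - (1)*(0) = -4 - 0 = -4.
det(A) = (9)*(8) - (8)*(0) + (9)*(-4) = 72 + 0 - 36 = 36.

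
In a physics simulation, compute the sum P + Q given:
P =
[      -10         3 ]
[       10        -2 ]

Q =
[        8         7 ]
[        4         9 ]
P + Q =
[       -2        10 ]
[       14         7 ]

Matrix addition is elementwise: (P+Q)[i][j] = P[i][j] + Q[i][j].
  (P+Q)[0][0] = (-10) + (8) = -2
  (P+Q)[0][1] = (3) + (7) = 10
  (P+Q)[1][0] = (10) + (4) = 14
  (P+Q)[1][1] = (-2) + (9) = 7
P + Q =
[       -2        10 ]
[       14         7 ]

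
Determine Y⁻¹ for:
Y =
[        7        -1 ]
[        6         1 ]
det(Y) = 13
Y⁻¹ =
[     1/13      1/13 ]
[    -6/13      7/13 ]

For a 2×2 matrix Y = [[a, b], [c, d]] with det(Y) ≠ 0, Y⁻¹ = (1/det(Y)) * [[d, -b], [-c, a]].
det(Y) = (7)*(1) - (-1)*(6) = 7 + 6 = 13.
Y⁻¹ = (1/13) * [[1, 1], [-6, 7]].
Dividing each entry by 13 and reducing:
Y⁻¹ =
[     1/13      1/13 ]
[    -6/13      7/13 ]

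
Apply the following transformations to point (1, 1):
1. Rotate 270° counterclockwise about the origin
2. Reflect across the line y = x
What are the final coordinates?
(-1, 1)

Step 1: Rotate 270° → (1, -1)
Step 2: Reflect across the line y = x → (-1, 1)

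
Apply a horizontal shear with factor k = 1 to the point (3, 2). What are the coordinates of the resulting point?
(5, 2)

Shear matrix for horizontal shear with factor k = 1:
[[1, 1], [0, 1]]
Result: (3, 2) → (5, 2)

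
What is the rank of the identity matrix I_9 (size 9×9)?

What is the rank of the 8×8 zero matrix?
rank(I_9) = 9, rank(0) = 0

The identity I_9 has 9 columns that are the standard basis vectors e_1, …, e_9. These are linearly independent, so all 9 columns are pivots and rank(I_9) = 9.
The 8×8 zero matrix has every entry zero, so every row is the zero row and there are no pivots; rank(0) = 0.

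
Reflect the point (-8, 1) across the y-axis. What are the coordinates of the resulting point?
(8, 1)

Reflection across y-axis: (-8, 1) → (8, 1)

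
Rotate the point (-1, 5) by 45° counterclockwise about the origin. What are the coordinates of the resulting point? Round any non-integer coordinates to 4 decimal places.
(-4.2426, 2.8284)

Rotation matrix R(θ) = [[cos θ, -sin θ], [sin θ, cos θ]]; for θ = 45°:
R = [[√2/2, -√2/2], [√2/2, √2/2]]
Result: R × [-1, 5]ᵀ = [√2/2·-1 + (-√2/2)·5, √2/2·-1 + (√2/2)·5]ᵀ = (-4.2426, 2.8284)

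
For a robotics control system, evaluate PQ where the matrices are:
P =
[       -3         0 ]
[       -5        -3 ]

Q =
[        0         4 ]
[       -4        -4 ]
PQ =
[        0       -12 ]
[       12        -8 ]

Matrix multiplication: (PQ)[i][j] = sum over k of P[i][k] * Q[k][j].
  (PQ)[0][0] = (-3)*(0) + (0)*(-4) = 0
  (PQ)[0][1] = (-3)*(4) + (0)*(-4) = -12
  (PQ)[1][0] = (-5)*(0) + (-3)*(-4) = 12
  (PQ)[1][1] = (-5)*(4) + (-3)*(-4) = -8
PQ =
[        0       -12 ]
[       12        -8 ]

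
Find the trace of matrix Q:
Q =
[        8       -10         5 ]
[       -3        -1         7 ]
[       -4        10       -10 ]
tr(Q) = 8 - 1 - 10 = -3

The trace of a square matrix is the sum of its diagonal entries.
Diagonal entries of Q: Q[0][0] = 8, Q[1][1] = -1, Q[2][2] = -10.
tr(Q) = 8 - 1 - 10 = -3.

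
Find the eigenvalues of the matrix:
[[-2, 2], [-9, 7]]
λ = 1 and λ = 4

Characteristic equation: det(A - λI) = 0
λ² - (trace)λ + (det) = 0
λ² - (5)λ + (4) = 0
λ² - 5λ + 4 = 0
Solving: λ = 1, 4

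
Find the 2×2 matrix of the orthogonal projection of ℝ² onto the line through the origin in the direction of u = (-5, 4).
[[25/41, -20/41], [-20/41, 16/41]]

The orthogonal projection onto the line spanned by a nonzero vector u = (a, b) has matrix P = (u uᵀ) / (uᵀ u) = (1/(a² + b²)) · [[a², ab], [ab, b²]].
Here u = (-5, 4), so a² + b² = 25 + 16 = 41.
P = (1/41) · [[25, -20], [-20, 16]] = [[25/41, -20/41], [-20/41, 16/41]].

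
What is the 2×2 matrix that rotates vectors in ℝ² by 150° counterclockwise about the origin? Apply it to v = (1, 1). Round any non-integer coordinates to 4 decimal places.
R = [[-√3/2, -1/2], [1/2, -√3/2]]; R·v = (-1.3660, -0.3660)

A counterclockwise rotation by angle θ in ℝ² has matrix R(θ) = [[cos θ, -sin θ], [sin θ, cos θ]].
For θ = 150°: cos θ = -√3/2, sin θ = 1/2.
R(150°) = [[-√3/2, -1/2], [1/2, -√3/2]].
R·v = [-√3/2·1 + (-1/2)·1, 1/2·1 + -√3/2·1] = (-1.3660, -0.3660).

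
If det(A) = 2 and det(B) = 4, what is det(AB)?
8

Use the multiplicative property of determinants: det(AB) = det(A)*det(B).
det(AB) = (2)*(4) = 8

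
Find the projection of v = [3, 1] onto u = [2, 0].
[3, 0]

The projection of v onto u is proj_u(v) = ((v·u) / (u·u)) · u.
v·u = (3)*(2) + (1)*(0) = 6.
u·u = (2)*(2) + (0)*(0) = 4.
coefficient = 6 / 4 = 3/2.
proj_u(v) = 3/2 · [2, 0] = [3, 0].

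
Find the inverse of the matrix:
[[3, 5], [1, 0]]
[[0, 1], [1/5, -3/5]]

For [[a,b],[c,d]], inverse = (1/det)·[[d,-b],[-c,a]]
det = 3·0 - 5·1 = -5
Inverse = (1/-5)·[[0, -5], [-1, 3]]
        = [[0, 1], [1/5, -3/5]]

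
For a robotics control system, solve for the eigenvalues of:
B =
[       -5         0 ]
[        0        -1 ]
λ = -5, -1

Solve det(B - λI) = 0. For a 2×2 matrix the characteristic equation is λ² - (trace)λ + det = 0.
trace(B) = a + d = -5 - 1 = -6.
det(B) = a*d - b*c = (-5)*(-1) - (0)*(0) = 5 - 0 = 5.
Characteristic equation: λ² - (-6)λ + (5) = 0.
Discriminant = (-6)² - 4*(5) = 36 - 20 = 16.
λ = (-6 ± √16) / 2 = (-6 ± 4) / 2 = -5, -1.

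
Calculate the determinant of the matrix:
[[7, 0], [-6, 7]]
49

For a 2×2 matrix [[a, b], [c, d]], det = ad - bc
det = (7)(7) - (0)(-6) = 49 - 0 = 49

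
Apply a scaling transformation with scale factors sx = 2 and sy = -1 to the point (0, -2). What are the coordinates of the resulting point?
(0, 2)

Scaling matrix:
[[2, 0], [0, -1]]
Result: (0 × 2, -2 × -1) = (0, 2)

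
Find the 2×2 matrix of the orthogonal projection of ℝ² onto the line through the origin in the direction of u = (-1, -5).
[[1/26, 5/26], [5/26, 25/26]]

The orthogonal projection onto the line spanned by a nonzero vector u = (a, b) has matrix P = (u uᵀ) / (uᵀ u) = (1/(a² + b²)) · [[a², ab], [ab, b²]].
Here u = (-1, -5), so a² + b² = 1 + 25 = 26.
P = (1/26) · [[1, 5], [5, 25]] = [[1/26, 5/26], [5/26, 25/26]].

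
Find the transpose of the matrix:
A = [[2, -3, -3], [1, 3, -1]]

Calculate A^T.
[[2, 1], [-3, 3], [-3, -1]]

The transpose sends entry (i,j) to (j,i); rows become columns.
Row 0 of A: [2, -3, -3] -> column 0 of A^T.
Row 1 of A: [1, 3, -1] -> column 1 of A^T.
A^T = [[2, 1], [-3, 3], [-3, -1]]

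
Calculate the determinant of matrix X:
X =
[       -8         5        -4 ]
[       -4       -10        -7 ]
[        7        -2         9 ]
det(X) = 455

Expand along row 0 (cofactor expansion): det(X) = a*(e*i - f*h) - b*(d*i - f*g) + c*(d*h - e*g), where the 3×3 is [[a, b, c], [d, e, f], [g, h, i]].
Minor M_00 = (-10)*(9) - (-7)*(-2) = -90 - 14 = -104.
Minor M_01 = (-4)*(9) - (-7)*(7) = -36 + 49 = 13.
Minor M_02 = (-4)*(-2) - (-10)*(7) = 8 + 70 = 78.
det(X) = (-8)*(-104) - (5)*(13) + (-4)*(78) = 832 - 65 - 312 = 455.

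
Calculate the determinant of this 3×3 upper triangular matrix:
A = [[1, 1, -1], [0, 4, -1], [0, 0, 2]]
8

The determinant of a triangular matrix is the product of its diagonal entries (the off-diagonal entries above the diagonal do not affect it).
det(A) = (1) * (4) * (2) = 8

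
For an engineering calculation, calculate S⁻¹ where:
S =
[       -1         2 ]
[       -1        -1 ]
det(S) = 3
S⁻¹ =
[     -1/3      -2/3 ]
[      1/3      -1/3 ]

For a 2×2 matrix S = [[a, b], [c, d]] with det(S) ≠ 0, S⁻¹ = (1/det(S)) * [[d, -b], [-c, a]].
det(S) = (-1)*(-1) - (2)*(-1) = 1 + 2 = 3.
S⁻¹ = (1/3) * [[-1, -2], [1, -1]].
Dividing each entry by 3 and reducing:
S⁻¹ =
[     -1/3      -2/3 ]
[      1/3      -1/3 ]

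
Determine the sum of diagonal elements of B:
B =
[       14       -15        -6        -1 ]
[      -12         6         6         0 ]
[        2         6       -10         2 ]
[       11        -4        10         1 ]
tr(B) = 14 + 6 - 10 + 1 = 11

The trace of a square matrix is the sum of its diagonal entries.
Diagonal entries of B: B[0][0] = 14, B[1][1] = 6, B[2][2] = -10, B[3][3] = 1.
tr(B) = 14 + 6 - 10 + 1 = 11.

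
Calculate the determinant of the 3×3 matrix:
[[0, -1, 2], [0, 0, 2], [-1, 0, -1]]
2

Expansion along first row:
det = 0·det([[0,2],[0,-1]]) - -1·det([[0,2],[-1,-1]]) + 2·det([[0,0],[-1,0]])
    = 0·(0·-1 - 2·0) - -1·(0·-1 - 2·-1) + 2·(0·0 - 0·-1)
    = 0·0 - -1·2 + 2·0
    = 0 + 2 + 0 = 2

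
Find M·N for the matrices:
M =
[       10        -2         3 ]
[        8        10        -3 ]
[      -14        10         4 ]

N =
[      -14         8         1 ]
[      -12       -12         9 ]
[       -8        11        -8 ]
MN =
[     -140       137       -32 ]
[     -208       -89       122 ]
[       44      -188        44 ]

Matrix multiplication: (MN)[i][j] = sum over k of M[i][k] * N[k][j].
  (MN)[0][0] = (10)*(-14) + (-2)*(-12) + (3)*(-8) = -140
  (MN)[0][1] = (10)*(8) + (-2)*(-12) + (3)*(11) = 137
  (MN)[0][2] = (10)*(1) + (-2)*(9) + (3)*(-8) = -32
  (MN)[1][0] = (8)*(-14) + (10)*(-12) + (-3)*(-8) = -208
  (MN)[1][1] = (8)*(8) + (10)*(-12) + (-3)*(11) = -89
  (MN)[1][2] = (8)*(1) + (10)*(9) + (-3)*(-8) = 122
  (MN)[2][0] = (-14)*(-14) + (10)*(-12) + (4)*(-8) = 44
  (MN)[2][1] = (-14)*(8) + (10)*(-12) + (4)*(11) = -188
  (MN)[2][2] = (-14)*(1) + (10)*(9) + (4)*(-8) = 44
MN =
[     -140       137       -32 ]
[     -208       -89       122 ]
[       44      -188        44 ]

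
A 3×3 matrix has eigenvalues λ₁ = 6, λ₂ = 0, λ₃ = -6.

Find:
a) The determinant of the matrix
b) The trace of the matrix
det = 0, trace = 0

Two standard eigenvalue identities:
- det(A) equals the product of the eigenvalues (counted with multiplicity).
- trace(A) equals the sum of the eigenvalues.
det(A) = (6)*(0)*(-6) = 0.
trace(A) = 6 + 0 - 6 = 0.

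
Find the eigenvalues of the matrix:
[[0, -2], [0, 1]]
λ = 0 and λ = 1

Characteristic equation: det(A - λI) = 0
λ² - (trace)λ + (det) = 0
λ² - (1)λ + (0) = 0
λ² - 1λ + 0 = 0
Solving: λ = 0, 1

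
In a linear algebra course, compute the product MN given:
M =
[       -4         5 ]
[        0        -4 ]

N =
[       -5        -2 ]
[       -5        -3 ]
MN =
[       -5        -7 ]
[       20        12 ]

Matrix multiplication: (MN)[i][j] = sum over k of M[i][k] * N[k][j].
  (MN)[0][0] = (-4)*(-5) + (5)*(-5) = -5
  (MN)[0][1] = (-4)*(-2) + (5)*(-3) = -7
  (MN)[1][0] = (0)*(-5) + (-4)*(-5) = 20
  (MN)[1][1] = (0)*(-2) + (-4)*(-3) = 12
MN =
[       -5        -7 ]
[       20        12 ]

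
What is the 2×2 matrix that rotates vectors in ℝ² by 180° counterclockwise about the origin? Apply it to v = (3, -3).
R = [[-1, 0], [0, -1]]; R·v = (-3, 3)

A counterclockwise rotation by angle θ in ℝ² has matrix R(θ) = [[cos θ, -sin θ], [sin θ, cos θ]].
For θ = 180°: cos θ = -1, sin θ = 0.
R(180°) = [[-1, 0], [0, -1]].
R·v = [-1·3 + (0)·-3, 0·3 + -1·-3] = (-3, 3).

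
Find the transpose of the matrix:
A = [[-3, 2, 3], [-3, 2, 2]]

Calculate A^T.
[[-3, -3], [2, 2], [3, 2]]

The transpose sends entry (i,j) to (j,i); rows become columns.
Row 0 of A: [-3, 2, 3] -> column 0 of A^T.
Row 1 of A: [-3, 2, 2] -> column 1 of A^T.
A^T = [[-3, -3], [2, 2], [3, 2]]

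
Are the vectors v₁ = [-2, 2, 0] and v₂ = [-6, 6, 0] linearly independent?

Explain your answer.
No, linearly dependent (v₂ = 3·v₁)

Check whether there is a scalar k with v₂ = k·v₁.
Comparing components, k = 3 satisfies 3·[-2, 2, 0] = [-6, 6, 0].
Since v₂ is a scalar multiple of v₁, the two vectors are linearly dependent.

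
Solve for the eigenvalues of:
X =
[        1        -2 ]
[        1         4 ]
λ = 2, 3

Solve det(X - λI) = 0. For a 2×2 matrix the characteristic equation is λ² - (trace)λ + det = 0.
trace(X) = a + d = 1 + 4 = 5.
det(X) = a*d - b*c = (1)*(4) - (-2)*(1) = 4 + 2 = 6.
Characteristic equation: λ² - (5)λ + (6) = 0.
Discriminant = (5)² - 4*(6) = 25 - 24 = 1.
λ = (5 ± √1) / 2 = (5 ± 1) / 2 = 2, 3.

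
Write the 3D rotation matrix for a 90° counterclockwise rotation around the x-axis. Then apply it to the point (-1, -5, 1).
R = [[1, 0, 0], [0, 0, -1], [0, 1, 0]]; R·(-1, -5, 1) = (-1, -1, -5)

Rotation matrix for 90° around x-axis:
cos(90°) = 0, sin(90°) = 1
R = [[1, 0, 0], [0, 0, -1], [0, 1, 0]]
Apply to (-1, -5, 1): R·[-1, -5, 1]ᵀ = (-1, -1, -5)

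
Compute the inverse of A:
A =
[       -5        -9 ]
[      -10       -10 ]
det(A) = -40
A⁻¹ =
[      1/4     -9/40 ]
[     -1/4       1/8 ]

For a 2×2 matrix A = [[a, b], [c, d]] with det(A) ≠ 0, A⁻¹ = (1/det(A)) * [[d, -b], [-c, a]].
det(A) = (-5)*(-10) - (-9)*(-10) = 50 - 90 = -40.
A⁻¹ = (1/-40) * [[-10, 9], [10, -5]].
Dividing each entry by -40 and reducing:
A⁻¹ =
[      1/4     -9/40 ]
[     -1/4       1/8 ]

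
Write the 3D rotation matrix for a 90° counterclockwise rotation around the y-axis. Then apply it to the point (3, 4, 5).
R = [[0, 0, 1], [0, 1, 0], [-1, 0, 0]]; R·(3, 4, 5) = (5, 4, -3)

Rotation matrix for 90° around y-axis:
cos(90°) = 0, sin(90°) = 1
R = [[0, 0, 1], [0, 1, 0], [-1, 0, 0]]
Apply to (3, 4, 5): R·[3, 4, 5]ᵀ = (5, 4, -3)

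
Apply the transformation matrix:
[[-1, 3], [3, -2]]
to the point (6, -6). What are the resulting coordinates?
(-24, 30)

Matrix multiplication:
[[-1, 3], [3, -2]] × [6, -6]ᵀ
= [-1×6 + 3×-6, 3×6 + -2×-6]ᵀ
= [-24.0000, 30.0000]ᵀ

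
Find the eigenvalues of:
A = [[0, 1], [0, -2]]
λ = -2, 0

Solve det(A - λI) = 0. For a 2×2 matrix this is λ² - (trace)λ + det = 0.
trace(A) = 0 - 2 = -2.
det(A) = (0)*(-2) - (1)*(0) = 0 - 0 = 0.
Characteristic equation: λ² - (-2)λ + (0) = 0.
Discriminant: (-2)² - 4*(0) = 4 - 0 = 4.
Roots: λ = (-2 ± √4) / 2 = -2, 0.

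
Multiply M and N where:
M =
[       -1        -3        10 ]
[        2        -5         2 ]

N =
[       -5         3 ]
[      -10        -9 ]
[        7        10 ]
MN =
[      105       124 ]
[       54        71 ]

Matrix multiplication: (MN)[i][j] = sum over k of M[i][k] * N[k][j].
  (MN)[0][0] = (-1)*(-5) + (-3)*(-10) + (10)*(7) = 105
  (MN)[0][1] = (-1)*(3) + (-3)*(-9) + (10)*(10) = 124
  (MN)[1][0] = (2)*(-5) + (-5)*(-10) + (2)*(7) = 54
  (MN)[1][1] = (2)*(3) + (-5)*(-9) + (2)*(10) = 71
MN =
[      105       124 ]
[       54        71 ]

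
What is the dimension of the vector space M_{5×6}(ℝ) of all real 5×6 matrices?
Dimension = 30

A real 5×6 matrix is determined by its 5·6 = 30 independent entries.
A standard basis is {E_ij : 1 ≤ i ≤ 5, 1 ≤ j ≤ 6}, where E_ij has a 1 in position (i, j) and 0 elsewhere — there are 30 such matrices, and they are linearly independent and span M_{5×6}(ℝ).
Therefore dim(M_{5×6}(ℝ)) = 30.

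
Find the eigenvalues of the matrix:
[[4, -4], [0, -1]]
λ = -1 and λ = 4

Characteristic equation: det(A - λI) = 0
λ² - (trace)λ + (det) = 0
λ² - (3)λ + (-4) = 0
λ² - 3λ - 4 = 0
Solving: λ = -1, 4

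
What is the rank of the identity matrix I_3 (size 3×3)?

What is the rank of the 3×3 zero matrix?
rank(I_3) = 3, rank(0) = 0

The identity I_3 has 3 columns that are the standard basis vectors e_1, …, e_3. These are linearly independent, so all 3 columns are pivots and rank(I_3) = 3.
The 3×3 zero matrix has every entry zero, so every row is the zero row and there are no pivots; rank(0) = 0.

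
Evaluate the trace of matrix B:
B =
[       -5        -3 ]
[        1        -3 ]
tr(B) = -5 - 3 = -8

The trace of a square matrix is the sum of its diagonal entries.
Diagonal entries of B: B[0][0] = -5, B[1][1] = -3.
tr(B) = -5 - 3 = -8.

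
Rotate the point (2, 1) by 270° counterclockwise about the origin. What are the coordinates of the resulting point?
(1, -2)

Rotation matrix R(θ) = [[cos θ, -sin θ], [sin θ, cos θ]]; for θ = 270°:
R = [[0, 1], [-1, 0]]
Result: R × [2, 1]ᵀ = [0·2 + (1)·1, -1·2 + (0)·1]ᵀ = (1, -2)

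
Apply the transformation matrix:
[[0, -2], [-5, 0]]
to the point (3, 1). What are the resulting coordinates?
(-2, -15)

Matrix multiplication:
[[0, -2], [-5, 0]] × [3, 1]ᵀ
= [0×3 + -2×1, -5×3 + 0×1]ᵀ
= [-2.0000, -15.0000]ᵀ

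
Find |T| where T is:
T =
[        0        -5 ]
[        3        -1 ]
det(T) = 15

For a 2×2 matrix [[a, b], [c, d]], det = a*d - b*c.
det(T) = (0)*(-1) - (-5)*(3) = 0 + 15 = 15.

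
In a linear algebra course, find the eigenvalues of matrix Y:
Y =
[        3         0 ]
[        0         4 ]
λ = 3, 4

Solve det(Y - λI) = 0. For a 2×2 matrix the characteristic equation is λ² - (trace)λ + det = 0.
trace(Y) = a + d = 3 + 4 = 7.
det(Y) = a*d - b*c = (3)*(4) - (0)*(0) = 12 - 0 = 12.
Characteristic equation: λ² - (7)λ + (12) = 0.
Discriminant = (7)² - 4*(12) = 49 - 48 = 1.
λ = (7 ± √1) / 2 = (7 ± 1) / 2 = 3, 4.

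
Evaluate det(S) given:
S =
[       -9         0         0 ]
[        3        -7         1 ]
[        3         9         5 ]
det(S) = 396

Expand along row 0 (cofactor expansion): det(S) = a*(e*i - f*h) - b*(d*i - f*g) + c*(d*h - e*g), where the 3×3 is [[a, b, c], [d, e, f], [g, h, i]].
Minor M_00 = (-7)*(5) - (1)*(9) = -35 - 9 = -44.
Minor M_01 = (3)*(5) - (1)*(3) = 15 - 3 = 12.
Minor M_02 = (3)*(9) - (-7)*(3) = 27 + 21 = 48.
det(S) = (-9)*(-44) - (0)*(12) + (0)*(48) = 396 + 0 + 0 = 396.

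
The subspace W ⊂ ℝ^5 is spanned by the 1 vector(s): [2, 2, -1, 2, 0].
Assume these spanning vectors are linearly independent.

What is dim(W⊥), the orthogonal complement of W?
dim(W⊥) = 4

For any subspace W of ℝ^n, dim(W) + dim(W⊥) = n (the whole-space dimension).
Here the given 1 vectors are linearly independent, so dim(W) = 1.
Thus dim(W⊥) = n - dim(W) = 5 - 1 = 4.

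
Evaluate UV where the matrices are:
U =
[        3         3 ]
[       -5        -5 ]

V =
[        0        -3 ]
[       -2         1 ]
UV =
[       -6        -6 ]
[       10        10 ]

Matrix multiplication: (UV)[i][j] = sum over k of U[i][k] * V[k][j].
  (UV)[0][0] = (3)*(0) + (3)*(-2) = -6
  (UV)[0][1] = (3)*(-3) + (3)*(1) = -6
  (UV)[1][0] = (-5)*(0) + (-5)*(-2) = 10
  (UV)[1][1] = (-5)*(-3) + (-5)*(1) = 10
UV =
[       -6        -6 ]
[       10        10 ]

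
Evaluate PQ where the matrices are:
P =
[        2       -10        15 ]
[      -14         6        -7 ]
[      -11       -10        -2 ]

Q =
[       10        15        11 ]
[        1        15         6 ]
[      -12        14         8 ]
PQ =
[     -170        90        82 ]
[      -50      -218      -174 ]
[      -96      -343      -197 ]

Matrix multiplication: (PQ)[i][j] = sum over k of P[i][k] * Q[k][j].
  (PQ)[0][0] = (2)*(10) + (-10)*(1) + (15)*(-12) = -170
  (PQ)[0][1] = (2)*(15) + (-10)*(15) + (15)*(14) = 90
  (PQ)[0][2] = (2)*(11) + (-10)*(6) + (15)*(8) = 82
  (PQ)[1][0] = (-14)*(10) + (6)*(1) + (-7)*(-12) = -50
  (PQ)[1][1] = (-14)*(15) + (6)*(15) + (-7)*(14) = -218
  (PQ)[1][2] = (-14)*(11) + (6)*(6) + (-7)*(8) = -174
  (PQ)[2][0] = (-11)*(10) + (-10)*(1) + (-2)*(-12) = -96
  (PQ)[2][1] = (-11)*(15) + (-10)*(15) + (-2)*(14) = -343
  (PQ)[2][2] = (-11)*(11) + (-10)*(6) + (-2)*(8) = -197
PQ =
[     -170        90        82 ]
[      -50      -218      -174 ]
[      -96      -343      -197 ]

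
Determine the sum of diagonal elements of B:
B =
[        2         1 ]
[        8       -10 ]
tr(B) = 2 - 10 = -8

The trace of a square matrix is the sum of its diagonal entries.
Diagonal entries of B: B[0][0] = 2, B[1][1] = -10.
tr(B) = 2 - 10 = -8.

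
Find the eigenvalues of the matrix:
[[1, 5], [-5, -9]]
λ = -4 and λ = -4

Characteristic equation: det(A - λI) = 0
λ² - (trace)λ + (det) = 0
λ² - (-8)λ + (16) = 0
λ² + 8λ + 16 = 0
Solving: λ = -4, -4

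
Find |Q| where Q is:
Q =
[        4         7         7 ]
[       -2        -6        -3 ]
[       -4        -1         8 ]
det(Q) = -162

Expand along row 0 (cofactor expansion): det(Q) = a*(e*i - f*h) - b*(d*i - f*g) + c*(d*h - e*g), where the 3×3 is [[a, b, c], [d, e, f], [g, h, i]].
Minor M_00 = (-6)*(8) - (-3)*(-1) = -48 - 3 = -51.
Minor M_01 = (-2)*(8) - (-3)*(-4) = -16 - 12 = -28.
Minor M_02 = (-2)*(-1) - (-6)*(-4) = 2 - 24 = -22.
det(Q) = (4)*(-51) - (7)*(-28) + (7)*(-22) = -204 + 196 - 154 = -162.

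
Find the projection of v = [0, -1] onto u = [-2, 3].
[6/13, -9/13]

The projection of v onto u is proj_u(v) = ((v·u) / (u·u)) · u.
v·u = (0)*(-2) + (-1)*(3) = -3.
u·u = (-2)*(-2) + (3)*(3) = 13.
coefficient = -3 / 13 = -3/13.
proj_u(v) = -3/13 · [-2, 3] = [6/13, -9/13].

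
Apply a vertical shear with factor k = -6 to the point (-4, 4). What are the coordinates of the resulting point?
(-4, 28)

Shear matrix for vertical shear with factor k = -6:
[[1, 0], [-6, 1]]
Result: (-4, 4) → (-4, 28)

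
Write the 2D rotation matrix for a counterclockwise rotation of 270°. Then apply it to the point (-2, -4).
R = [[0, 1], [-1, 0]]; R·(-2, -4) = (-4, 2)

Rotation matrix formula: R(θ) = [[cos θ, -sin θ], [sin θ, cos θ]]
For θ = 270°:
cos(270°) = 0
sin(270°) = -1
R = [[0, 1], [-1, 0]]
Apply to (-2, -4): [0·-2 + (1)·-4, -1·-2 + 0·-4] = (-4, 2)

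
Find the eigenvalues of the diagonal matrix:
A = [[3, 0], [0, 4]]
λ₁ = 3, λ₂ = 4

The characteristic polynomial of A is det(A - λI) = (3 - λ)(4 - λ) = 0.
The roots are λ = 3 and λ = 4, so the eigenvalues are the diagonal entries.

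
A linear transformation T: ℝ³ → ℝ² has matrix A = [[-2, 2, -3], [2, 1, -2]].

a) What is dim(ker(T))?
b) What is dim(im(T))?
dim(ker) = 1, dim(im) = 2

The two rows are not scalar multiples of one another (no single k satisfies row 2 = k × row 1), so they are linearly independent.
Thus rank(A) = 2.
dim(im(T)) = rank(A) = 2.
By the rank-nullity theorem applied to T: ℝ³ → ℝ², rank(A) + nullity(A) = 3 (the domain dimension), so dim(ker(T)) = 3 - 2 = 1.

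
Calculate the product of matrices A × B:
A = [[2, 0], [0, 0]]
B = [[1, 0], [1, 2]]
[[2, 0], [0, 0]]

Matrix multiplication:
C[0][0] = 2×1 + 0×1 = 2
C[0][1] = 2×0 + 0×2 = 0
C[1][0] = 0×1 + 0×1 = 0
C[1][1] = 0×0 + 0×2 = 0
Result: [[2, 0], [0, 0]]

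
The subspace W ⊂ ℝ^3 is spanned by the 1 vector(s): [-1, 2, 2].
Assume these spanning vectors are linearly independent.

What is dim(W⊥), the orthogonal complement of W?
dim(W⊥) = 2

For any subspace W of ℝ^n, dim(W) + dim(W⊥) = n (the whole-space dimension).
Here the given 1 vectors are linearly independent, so dim(W) = 1.
Thus dim(W⊥) = n - dim(W) = 3 - 1 = 2.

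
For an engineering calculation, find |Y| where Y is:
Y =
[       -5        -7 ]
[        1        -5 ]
det(Y) = 32

For a 2×2 matrix [[a, b], [c, d]], det = a*d - b*c.
det(Y) = (-5)*(-5) - (-7)*(1) = 25 + 7 = 32.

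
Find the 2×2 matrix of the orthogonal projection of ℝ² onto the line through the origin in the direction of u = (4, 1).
[[16/17, 4/17], [4/17, 1/17]]

The orthogonal projection onto the line spanned by a nonzero vector u = (a, b) has matrix P = (u uᵀ) / (uᵀ u) = (1/(a² + b²)) · [[a², ab], [ab, b²]].
Here u = (4, 1), so a² + b² = 16 + 1 = 17.
P = (1/17) · [[16, 4], [4, 1]] = [[16/17, 4/17], [4/17, 1/17]].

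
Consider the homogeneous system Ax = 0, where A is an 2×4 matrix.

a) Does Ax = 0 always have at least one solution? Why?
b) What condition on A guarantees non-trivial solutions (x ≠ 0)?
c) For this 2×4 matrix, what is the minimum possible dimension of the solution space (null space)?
a) Yes, x = 0 is always a solution. b) When A has linearly dependent columns (rank < n). c) Minimum nullity = 2.

a) x = 0 satisfies A·0 = 0, so the zero vector is always a solution.
b) Non-trivial solutions exist iff the columns of A are linearly dependent, equivalently rank(A) < n (the number of columns).
c) By rank-nullity, rank(A) + nullity(A) = n = 4. Since A has only 2 rows, rank(A) ≤ 2, so nullity(A) ≥ 4 - 2 = 2.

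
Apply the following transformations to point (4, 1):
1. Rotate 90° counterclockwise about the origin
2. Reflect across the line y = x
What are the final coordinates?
(4, -1)

Step 1: Rotate 90° → (-1, 4)
Step 2: Reflect across the line y = x → (4, -1)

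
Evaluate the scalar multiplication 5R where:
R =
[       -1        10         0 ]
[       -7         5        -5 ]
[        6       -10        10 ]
5R =
[       -5        50         0 ]
[      -35        25       -25 ]
[       30       -50        50 ]

Scalar multiplication is elementwise: (5R)[i][j] = 5 * R[i][j].
  (5R)[0][0] = 5 * (-1) = -5
  (5R)[0][1] = 5 * (10) = 50
  (5R)[0][2] = 5 * (0) = 0
  (5R)[1][0] = 5 * (-7) = -35
  (5R)[1][1] = 5 * (5) = 25
  (5R)[1][2] = 5 * (-5) = -25
  (5R)[2][0] = 5 * (6) = 30
  (5R)[2][1] = 5 * (-10) = -50
  (5R)[2][2] = 5 * (10) = 50
5R =
[       -5        50         0 ]
[      -35        25       -25 ]
[       30       -50        50 ]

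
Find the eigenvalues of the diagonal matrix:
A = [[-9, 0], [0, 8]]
λ₁ = -9, λ₂ = 8

The characteristic polynomial of A is det(A - λI) = (-9 - λ)(8 - λ) = 0.
The roots are λ = -9 and λ = 8, so the eigenvalues are the diagonal entries.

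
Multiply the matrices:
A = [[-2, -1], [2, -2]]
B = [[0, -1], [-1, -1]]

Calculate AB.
[[1, 3], [2, 0]]

Each entry (i,j) of AB = sum over k of A[i][k]*B[k][j].
(AB)[0][0] = (-2)*(0) + (-1)*(-1) = 1
(AB)[0][1] = (-2)*(-1) + (-1)*(-1) = 3
(AB)[1][0] = (2)*(0) + (-2)*(-1) = 2
(AB)[1][1] = (2)*(-1) + (-2)*(-1) = 0
AB = [[1, 3], [2, 0]]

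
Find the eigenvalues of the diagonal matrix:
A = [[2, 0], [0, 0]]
λ₁ = 2, λ₂ = 0

The characteristic polynomial of A is det(A - λI) = (2 - λ)(0 - λ) = 0.
The roots are λ = 2 and λ = 0, so the eigenvalues are the diagonal entries.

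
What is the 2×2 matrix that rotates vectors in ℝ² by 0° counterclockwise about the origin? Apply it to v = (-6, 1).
R = [[1, 0], [0, 1]]; R·v = (-6, 1)

A counterclockwise rotation by angle θ in ℝ² has matrix R(θ) = [[cos θ, -sin θ], [sin θ, cos θ]].
For θ = 0°: cos θ = 1, sin θ = 0.
R(0°) = [[1, 0], [0, 1]].
R·v = [1·-6 + (0)·1, 0·-6 + 1·1] = (-6, 1).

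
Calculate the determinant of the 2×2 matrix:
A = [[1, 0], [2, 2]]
2

For A = [[a, b], [c, d]], det(A) = a*d - b*c.
det(A) = (1)*(2) - (0)*(2) = 2 - 0 = 2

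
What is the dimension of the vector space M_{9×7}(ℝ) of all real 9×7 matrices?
Dimension = 63

A real 9×7 matrix is determined by its 9·7 = 63 independent entries.
A standard basis is {E_ij : 1 ≤ i ≤ 9, 1 ≤ j ≤ 7}, where E_ij has a 1 in position (i, j) and 0 elsewhere — there are 63 such matrices, and they are linearly independent and span M_{9×7}(ℝ).
Therefore dim(M_{9×7}(ℝ)) = 63.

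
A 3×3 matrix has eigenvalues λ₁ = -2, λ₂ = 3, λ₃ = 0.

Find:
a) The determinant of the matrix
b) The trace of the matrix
det = 0, trace = 1

Two standard eigenvalue identities:
- det(A) equals the product of the eigenvalues (counted with multiplicity).
- trace(A) equals the sum of the eigenvalues.
det(A) = (-2)*(3)*(0) = 0.
trace(A) = -2 + 3 + 0 = 1.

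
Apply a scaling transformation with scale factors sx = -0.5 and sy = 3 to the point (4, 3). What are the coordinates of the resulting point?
(-2.0, 9)

Scaling matrix:
[[-0.50, 0], [0, 3]]
Result: (4 × -0.5, 3 × 3) = (-2.0, 9)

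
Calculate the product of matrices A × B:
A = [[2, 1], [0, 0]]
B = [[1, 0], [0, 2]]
[[2, 2], [0, 0]]

Matrix multiplication:
C[0][0] = 2×1 + 1×0 = 2
C[0][1] = 2×0 + 1×2 = 2
C[1][0] = 0×1 + 0×0 = 0
C[1][1] = 0×0 + 0×2 = 0
Result: [[2, 2], [0, 0]]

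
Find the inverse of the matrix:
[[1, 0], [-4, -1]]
[[1, 0], [-4, -1]]

For [[a,b],[c,d]], inverse = (1/det)·[[d,-b],[-c,a]]
det = 1·-1 - 0·-4 = -1
Inverse = (1/-1)·[[-1, 0], [4, 1]]
        = [[1, 0], [-4, -1]]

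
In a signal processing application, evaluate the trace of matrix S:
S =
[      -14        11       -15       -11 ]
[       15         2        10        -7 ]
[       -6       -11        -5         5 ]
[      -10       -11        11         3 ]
tr(S) = -14 + 2 - 5 + 3 = -14

The trace of a square matrix is the sum of its diagonal entries.
Diagonal entries of S: S[0][0] = -14, S[1][1] = 2, S[2][2] = -5, S[3][3] = 3.
tr(S) = -14 + 2 - 5 + 3 = -14.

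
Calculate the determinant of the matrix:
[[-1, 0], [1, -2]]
2

For a 2×2 matrix [[a, b], [c, d]], det = ad - bc
det = (-1)(-2) - (0)(1) = 2 - 0 = 2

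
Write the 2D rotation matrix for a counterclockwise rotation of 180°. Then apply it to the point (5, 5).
R = [[-1, 0], [0, -1]]; R·(5, 5) = (-5, -5)

Rotation matrix formula: R(θ) = [[cos θ, -sin θ], [sin θ, cos θ]]
For θ = 180°:
cos(180°) = -1
sin(180°) = 0
R = [[-1, 0], [0, -1]]
Apply to (5, 5): [-1·5 + (0)·5, 0·5 + -1·5] = (-5, -5)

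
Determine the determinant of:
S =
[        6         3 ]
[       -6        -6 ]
det(S) = -18

For a 2×2 matrix [[a, b], [c, d]], det = a*d - b*c.
det(S) = (6)*(-6) - (3)*(-6) = -36 + 18 = -18.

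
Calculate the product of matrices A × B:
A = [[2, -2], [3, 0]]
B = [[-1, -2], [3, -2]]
[[-8, 0], [-3, -6]]

Matrix multiplication:
C[0][0] = 2×-1 + -2×3 = -8
C[0][1] = 2×-2 + -2×-2 = 0
C[1][0] = 3×-1 + 0×3 = -3
C[1][1] = 3×-2 + 0×-2 = -6
Result: [[-8, 0], [-3, -6]]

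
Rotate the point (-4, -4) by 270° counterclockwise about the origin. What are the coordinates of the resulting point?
(-4, 4)

Rotation matrix R(θ) = [[cos θ, -sin θ], [sin θ, cos θ]]; for θ = 270°:
R = [[0, 1], [-1, 0]]
Result: R × [-4, -4]ᵀ = [0·-4 + (1)·-4, -1·-4 + (0)·-4]ᵀ = (-4, 4)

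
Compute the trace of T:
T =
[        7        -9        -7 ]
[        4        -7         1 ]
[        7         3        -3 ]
tr(T) = 7 - 7 - 3 = -3

The trace of a square matrix is the sum of its diagonal entries.
Diagonal entries of T: T[0][0] = 7, T[1][1] = -7, T[2][2] = -3.
tr(T) = 7 - 7 - 3 = -3.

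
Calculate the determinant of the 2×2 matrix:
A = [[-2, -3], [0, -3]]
6

For A = [[a, b], [c, d]], det(A) = a*d - b*c.
det(A) = (-2)*(-3) - (-3)*(0) = 6 - 0 = 6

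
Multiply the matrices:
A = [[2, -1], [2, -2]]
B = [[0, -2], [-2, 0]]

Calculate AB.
[[2, -4], [4, -4]]

Each entry (i,j) of AB = sum over k of A[i][k]*B[k][j].
(AB)[0][0] = (2)*(0) + (-1)*(-2) = 2
(AB)[0][1] = (2)*(-2) + (-1)*(0) = -4
(AB)[1][0] = (2)*(0) + (-2)*(-2) = 4
(AB)[1][1] = (2)*(-2) + (-2)*(0) = -4
AB = [[2, -4], [4, -4]]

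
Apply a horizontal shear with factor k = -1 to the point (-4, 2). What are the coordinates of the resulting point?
(-6, 2)

Shear matrix for horizontal shear with factor k = -1:
[[1, -1], [0, 1]]
Result: (-4, 2) → (-6, 2)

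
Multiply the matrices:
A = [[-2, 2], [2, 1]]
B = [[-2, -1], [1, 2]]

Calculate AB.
[[6, 6], [-3, 0]]

Each entry (i,j) of AB = sum over k of A[i][k]*B[k][j].
(AB)[0][0] = (-2)*(-2) + (2)*(1) = 6
(AB)[0][1] = (-2)*(-1) + (2)*(2) = 6
(AB)[1][0] = (2)*(-2) + (1)*(1) = -3
(AB)[1][1] = (2)*(-1) + (1)*(2) = 0
AB = [[6, 6], [-3, 0]]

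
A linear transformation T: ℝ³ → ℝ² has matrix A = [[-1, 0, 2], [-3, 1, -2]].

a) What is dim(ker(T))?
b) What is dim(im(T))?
dim(ker) = 1, dim(im) = 2

The two rows are not scalar multiples of one another (no single k satisfies row 2 = k × row 1), so they are linearly independent.
Thus rank(A) = 2.
dim(im(T)) = rank(A) = 2.
By the rank-nullity theorem applied to T: ℝ³ → ℝ², rank(A) + nullity(A) = 3 (the domain dimension), so dim(ker(T)) = 3 - 2 = 1.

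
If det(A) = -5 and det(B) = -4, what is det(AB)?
20

Use the multiplicative property of determinants: det(AB) = det(A)*det(B).
det(AB) = (-5)*(-4) = 20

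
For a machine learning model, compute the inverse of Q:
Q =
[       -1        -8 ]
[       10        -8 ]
det(Q) = 88
Q⁻¹ =
[    -1/11      1/11 ]
[    -5/44     -1/88 ]

For a 2×2 matrix Q = [[a, b], [c, d]] with det(Q) ≠ 0, Q⁻¹ = (1/det(Q)) * [[d, -b], [-c, a]].
det(Q) = (-1)*(-8) - (-8)*(10) = 8 + 80 = 88.
Q⁻¹ = (1/88) * [[-8, 8], [-10, -1]].
Dividing each entry by 88 and reducing:
Q⁻¹ =
[    -1/11      1/11 ]
[    -5/44     -1/88 ]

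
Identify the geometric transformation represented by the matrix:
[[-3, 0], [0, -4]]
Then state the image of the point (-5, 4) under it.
non-uniform scaling by (-3, -4); image of (-5, 4) is (15, -16)

This is diagonal with distinct entries, so it scales the x-axis by -3 and the y-axis by -4.
The matrix [[-3, 0], [0, -4]] represents: non-uniform scaling by (-3, -4).
Applying it to (-5, 4): [-3·-5 + 0·4, 0·-5 + -4·4] = (15, -16).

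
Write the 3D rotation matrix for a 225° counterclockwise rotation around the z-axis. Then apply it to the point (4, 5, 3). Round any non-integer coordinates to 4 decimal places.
R = [[-√2/2, √2/2, 0], [-√2/2, -√2/2, 0], [0, 0, 1]]; R·(4, 5, 3) = (0.7071, -6.3640, 3.0000)

Rotation matrix for 225° around z-axis:
cos(225°) = -√2/2, sin(225°) = -√2/2
R = [[-√2/2, √2/2, 0], [-√2/2, -√2/2, 0], [0, 0, 1]]
Apply to (4, 5, 3): R·[4, 5, 3]ᵀ = (0.7071, -6.3640, 3.0000)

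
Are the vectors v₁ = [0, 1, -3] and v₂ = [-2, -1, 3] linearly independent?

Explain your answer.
Yes, linearly independent

Two vectors are linearly dependent iff one is a scalar multiple of the other.
No single scalar k satisfies v₂ = k·v₁ (the ratios of corresponding entries disagree), so v₁ and v₂ are linearly independent.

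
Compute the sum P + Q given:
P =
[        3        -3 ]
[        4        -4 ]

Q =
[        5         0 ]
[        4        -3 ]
P + Q =
[        8        -3 ]
[        8        -7 ]

Matrix addition is elementwise: (P+Q)[i][j] = P[i][j] + Q[i][j].
  (P+Q)[0][0] = (3) + (5) = 8
  (P+Q)[0][1] = (-3) + (0) = -3
  (P+Q)[1][0] = (4) + (4) = 8
  (P+Q)[1][1] = (-4) + (-3) = -7
P + Q =
[        8        -3 ]
[        8        -7 ]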